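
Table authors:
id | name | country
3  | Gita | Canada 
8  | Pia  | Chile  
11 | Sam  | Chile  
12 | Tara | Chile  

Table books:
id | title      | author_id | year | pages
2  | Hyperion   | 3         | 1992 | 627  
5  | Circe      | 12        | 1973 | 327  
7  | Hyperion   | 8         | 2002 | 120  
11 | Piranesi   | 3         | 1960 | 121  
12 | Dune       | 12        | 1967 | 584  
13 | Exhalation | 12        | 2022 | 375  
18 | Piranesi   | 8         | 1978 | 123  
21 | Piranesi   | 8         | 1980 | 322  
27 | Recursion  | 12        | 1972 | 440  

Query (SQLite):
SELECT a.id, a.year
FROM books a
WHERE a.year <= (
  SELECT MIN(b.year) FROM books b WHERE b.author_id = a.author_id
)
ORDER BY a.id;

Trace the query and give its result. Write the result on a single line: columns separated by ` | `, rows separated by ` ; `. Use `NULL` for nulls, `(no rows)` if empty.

11 | 1960 ; 12 | 1967 ; 18 | 1978

For each books row a, compute MIN(year) over rows sharing a.author_id.
Keep row a if a.year <= that per-group MIN.
  author_id=3: MIN(year) = 1960
  author_id=8: MIN(year) = 1978
  author_id=12: MIN(year) = 1967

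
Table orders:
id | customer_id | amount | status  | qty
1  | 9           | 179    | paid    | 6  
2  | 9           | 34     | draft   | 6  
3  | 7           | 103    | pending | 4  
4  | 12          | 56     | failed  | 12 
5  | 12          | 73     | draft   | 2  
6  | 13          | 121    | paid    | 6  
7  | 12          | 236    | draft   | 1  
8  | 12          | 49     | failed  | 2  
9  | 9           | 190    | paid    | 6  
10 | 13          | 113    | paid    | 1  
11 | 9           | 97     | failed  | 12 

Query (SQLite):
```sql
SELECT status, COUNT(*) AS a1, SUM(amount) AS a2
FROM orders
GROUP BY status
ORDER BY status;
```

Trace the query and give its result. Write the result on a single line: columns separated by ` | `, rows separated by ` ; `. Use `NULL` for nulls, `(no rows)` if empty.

draft | 3 | 343 ; failed | 3 | 202 ; paid | 4 | 603 ; pending | 1 | 103

Group orders by status.
Per group compute: COUNT(*), SUM(amount).
  draft: ids {2, 5, 7} → COUNT(*)=3, SUM(amount)=343
  failed: ids {4, 8, 11} → COUNT(*)=3, SUM(amount)=202
  paid: ids {1, 6, 9, 10} → COUNT(*)=4, SUM(amount)=603
  pending: ids {3} → COUNT(*)=1, SUM(amount)=103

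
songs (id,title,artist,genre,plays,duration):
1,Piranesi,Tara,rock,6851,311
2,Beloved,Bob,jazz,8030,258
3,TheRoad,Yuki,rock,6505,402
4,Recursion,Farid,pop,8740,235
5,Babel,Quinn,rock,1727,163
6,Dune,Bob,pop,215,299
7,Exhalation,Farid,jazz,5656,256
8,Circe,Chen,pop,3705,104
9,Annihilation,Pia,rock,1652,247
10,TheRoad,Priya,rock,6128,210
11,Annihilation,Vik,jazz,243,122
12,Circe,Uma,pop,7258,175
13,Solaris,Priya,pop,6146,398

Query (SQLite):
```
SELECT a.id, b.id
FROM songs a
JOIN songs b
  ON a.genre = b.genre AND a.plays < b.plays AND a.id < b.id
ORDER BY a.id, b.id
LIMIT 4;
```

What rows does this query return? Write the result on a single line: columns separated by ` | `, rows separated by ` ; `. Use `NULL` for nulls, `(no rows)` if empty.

Pairs (a,b) with same genre, a.plays < b.plays, a.id < b.id.
genre groups: jazz:{2,7,11} pop:{4,6,8,12,13} rock:{1,3,5,9,10}
Ordered by (a.id, b.id); first 4.

5 | 10 ; 6 | 8 ; 6 | 12 ; 6 | 13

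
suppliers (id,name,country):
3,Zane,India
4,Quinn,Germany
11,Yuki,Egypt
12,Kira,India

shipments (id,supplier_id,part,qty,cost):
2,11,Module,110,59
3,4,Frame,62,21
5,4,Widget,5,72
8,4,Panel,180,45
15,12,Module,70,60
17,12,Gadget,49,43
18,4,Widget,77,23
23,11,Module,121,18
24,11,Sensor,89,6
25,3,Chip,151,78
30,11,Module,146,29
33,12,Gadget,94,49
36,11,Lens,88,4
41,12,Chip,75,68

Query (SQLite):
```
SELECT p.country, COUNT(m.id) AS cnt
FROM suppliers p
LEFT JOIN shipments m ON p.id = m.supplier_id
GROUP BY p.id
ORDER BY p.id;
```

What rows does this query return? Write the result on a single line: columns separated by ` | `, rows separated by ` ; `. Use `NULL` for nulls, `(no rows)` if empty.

LEFT JOIN keeps every suppliers row; unmatched ones get NULL for shipments columns.
Group by suppliers.id and compute COUNT(m.id). COUNT(col) of an all-NULL group is 0.
  3: ids {25} → COUNT(m.id)=1
  4: ids {3, 5, 8, 18} → COUNT(m.id)=4
  11: ids {2, 23, 24, 30, 36} → COUNT(m.id)=5
  12: ids {15, 17, 33, 41} → COUNT(m.id)=4

India | 1 ; Germany | 4 ; Egypt | 5 ; India | 4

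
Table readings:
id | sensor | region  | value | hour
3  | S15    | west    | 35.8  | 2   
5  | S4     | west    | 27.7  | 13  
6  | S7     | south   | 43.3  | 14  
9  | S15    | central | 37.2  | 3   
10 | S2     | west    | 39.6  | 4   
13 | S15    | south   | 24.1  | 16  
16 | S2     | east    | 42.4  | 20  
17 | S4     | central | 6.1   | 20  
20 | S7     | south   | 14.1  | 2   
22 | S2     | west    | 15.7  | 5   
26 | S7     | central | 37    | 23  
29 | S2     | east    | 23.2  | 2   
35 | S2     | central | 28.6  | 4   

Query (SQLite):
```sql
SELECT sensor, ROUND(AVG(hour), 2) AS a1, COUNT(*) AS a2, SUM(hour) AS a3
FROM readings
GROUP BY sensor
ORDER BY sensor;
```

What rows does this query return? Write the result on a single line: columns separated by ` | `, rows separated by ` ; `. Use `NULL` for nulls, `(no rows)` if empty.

S15 | 7 | 3 | 21 ; S2 | 7 | 5 | 35 ; S4 | 16.5 | 2 | 33 ; S7 | 13 | 3 | 39

Group readings by sensor.
Per group compute: ROUND(AVG(hour), 2), COUNT(*), SUM(hour).
  S15: ids {3, 9, 13} → ROUND(AVG(hour), 2)=7, COUNT(*)=3, SUM(hour)=21
  S2: ids {10, 16, 22, 29, 35} → ROUND(AVG(hour), 2)=7, COUNT(*)=5, SUM(hour)=35
  S4: ids {5, 17} → ROUND(AVG(hour), 2)=16.5, COUNT(*)=2, SUM(hour)=33
  S7: ids {6, 20, 26} → ROUND(AVG(hour), 2)=13, COUNT(*)=3, SUM(hour)=39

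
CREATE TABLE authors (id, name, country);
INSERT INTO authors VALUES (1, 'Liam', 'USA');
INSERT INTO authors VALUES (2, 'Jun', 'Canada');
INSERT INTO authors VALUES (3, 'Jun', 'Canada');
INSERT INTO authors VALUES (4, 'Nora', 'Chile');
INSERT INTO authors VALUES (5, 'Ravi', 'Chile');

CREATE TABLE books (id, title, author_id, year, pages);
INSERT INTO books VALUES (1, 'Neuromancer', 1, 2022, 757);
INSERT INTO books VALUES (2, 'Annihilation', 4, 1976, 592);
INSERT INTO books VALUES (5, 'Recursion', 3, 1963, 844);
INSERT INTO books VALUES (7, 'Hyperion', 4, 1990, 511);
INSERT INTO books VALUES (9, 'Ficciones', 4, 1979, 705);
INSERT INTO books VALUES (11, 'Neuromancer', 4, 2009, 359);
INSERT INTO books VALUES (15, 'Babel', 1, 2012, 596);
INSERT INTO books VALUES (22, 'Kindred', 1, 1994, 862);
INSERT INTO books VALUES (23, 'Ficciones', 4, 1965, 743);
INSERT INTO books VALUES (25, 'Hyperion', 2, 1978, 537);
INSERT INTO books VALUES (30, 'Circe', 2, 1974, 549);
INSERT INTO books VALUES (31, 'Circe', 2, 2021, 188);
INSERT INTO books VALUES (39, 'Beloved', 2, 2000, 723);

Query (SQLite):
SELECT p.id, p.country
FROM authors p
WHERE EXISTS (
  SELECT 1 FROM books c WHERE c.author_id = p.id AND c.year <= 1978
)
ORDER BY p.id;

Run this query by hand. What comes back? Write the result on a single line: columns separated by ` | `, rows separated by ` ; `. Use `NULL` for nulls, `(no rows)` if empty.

2 | Canada ; 3 | Canada ; 4 | Chile

For each authors row, check whether any books with matching author_id has year <= 1978.
Keep rows where that is true.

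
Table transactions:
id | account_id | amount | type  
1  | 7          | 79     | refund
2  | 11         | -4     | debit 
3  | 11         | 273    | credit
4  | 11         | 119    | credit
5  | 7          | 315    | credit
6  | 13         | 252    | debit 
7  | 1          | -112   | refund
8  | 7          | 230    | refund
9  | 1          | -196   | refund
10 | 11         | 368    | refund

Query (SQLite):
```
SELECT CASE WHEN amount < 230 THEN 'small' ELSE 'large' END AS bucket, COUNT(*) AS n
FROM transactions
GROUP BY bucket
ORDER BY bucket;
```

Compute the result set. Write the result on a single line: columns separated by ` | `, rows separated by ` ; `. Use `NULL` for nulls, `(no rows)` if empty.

Bucket rows by amount < 230 → 'small' else 'large'; count each bucket.

large | 5 ; small | 5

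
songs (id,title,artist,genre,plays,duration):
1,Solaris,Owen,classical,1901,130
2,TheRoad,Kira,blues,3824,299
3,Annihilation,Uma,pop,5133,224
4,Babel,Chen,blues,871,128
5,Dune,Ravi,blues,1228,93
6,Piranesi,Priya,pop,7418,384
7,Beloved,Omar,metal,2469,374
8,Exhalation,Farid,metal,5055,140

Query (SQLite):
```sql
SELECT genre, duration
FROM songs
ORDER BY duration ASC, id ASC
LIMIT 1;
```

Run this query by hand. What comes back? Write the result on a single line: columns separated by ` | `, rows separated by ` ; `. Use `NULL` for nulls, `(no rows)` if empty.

Sort by duration asc, tiebreak id asc: (93, id=5), (128, id=4), (130, id=1), (140, id=8) …. Take first 1.

blues | 93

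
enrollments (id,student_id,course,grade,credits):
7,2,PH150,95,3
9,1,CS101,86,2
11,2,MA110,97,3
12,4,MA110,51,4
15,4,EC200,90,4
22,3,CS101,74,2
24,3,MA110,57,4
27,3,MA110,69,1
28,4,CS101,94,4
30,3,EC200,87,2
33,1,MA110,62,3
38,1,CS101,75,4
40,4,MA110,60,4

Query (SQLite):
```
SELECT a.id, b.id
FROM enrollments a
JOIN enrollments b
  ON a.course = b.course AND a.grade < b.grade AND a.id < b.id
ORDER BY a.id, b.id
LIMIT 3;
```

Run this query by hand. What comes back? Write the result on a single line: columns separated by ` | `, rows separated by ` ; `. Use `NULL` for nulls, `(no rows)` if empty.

Pairs (a,b) with same course, a.grade < b.grade, a.id < b.id.
course groups: CS101:{9,22,28,38} EC200:{15,30} MA110:{11,12,24,27,33,40} PH150:{7}
Ordered by (a.id, b.id); first 3.

9 | 28 ; 12 | 24 ; 12 | 27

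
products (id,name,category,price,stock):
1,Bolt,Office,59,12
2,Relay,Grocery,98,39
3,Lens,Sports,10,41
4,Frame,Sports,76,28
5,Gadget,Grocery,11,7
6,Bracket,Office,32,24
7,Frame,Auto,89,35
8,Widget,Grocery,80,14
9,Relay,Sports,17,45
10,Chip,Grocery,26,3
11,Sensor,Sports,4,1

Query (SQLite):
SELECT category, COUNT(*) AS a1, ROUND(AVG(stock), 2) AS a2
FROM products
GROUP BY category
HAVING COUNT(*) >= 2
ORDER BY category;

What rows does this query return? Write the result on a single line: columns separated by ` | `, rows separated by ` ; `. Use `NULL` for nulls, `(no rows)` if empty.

Group products by category.
Per group compute: COUNT(*), ROUND(AVG(stock), 2).
HAVING: drop groups with fewer than 2 rows.
  Auto: ids {7} → COUNT(*)=1, ROUND(AVG(stock), 2)=35
  Grocery: ids {2, 5, 8, 10} → COUNT(*)=4, ROUND(AVG(stock), 2)=15.75
  Office: ids {1, 6} → COUNT(*)=2, ROUND(AVG(stock), 2)=18
  Sports: ids {3, 4, 9, 11} → COUNT(*)=4, ROUND(AVG(stock), 2)=28.75

Grocery | 4 | 15.75 ; Office | 2 | 18 ; Sports | 4 | 28.75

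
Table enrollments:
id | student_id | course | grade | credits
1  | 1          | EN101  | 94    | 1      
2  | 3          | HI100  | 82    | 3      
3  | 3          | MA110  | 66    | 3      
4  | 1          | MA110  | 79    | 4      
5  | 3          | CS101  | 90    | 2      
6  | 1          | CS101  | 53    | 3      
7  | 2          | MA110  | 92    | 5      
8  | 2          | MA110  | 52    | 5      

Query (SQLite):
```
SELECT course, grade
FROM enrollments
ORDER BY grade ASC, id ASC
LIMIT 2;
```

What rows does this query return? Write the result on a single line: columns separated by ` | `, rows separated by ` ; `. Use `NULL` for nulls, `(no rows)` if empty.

MA110 | 52 ; CS101 | 53

Sort by grade asc, tiebreak id asc: (52, id=8), (53, id=6), (66, id=3), (79, id=4), (82, id=2) …. Take first 2.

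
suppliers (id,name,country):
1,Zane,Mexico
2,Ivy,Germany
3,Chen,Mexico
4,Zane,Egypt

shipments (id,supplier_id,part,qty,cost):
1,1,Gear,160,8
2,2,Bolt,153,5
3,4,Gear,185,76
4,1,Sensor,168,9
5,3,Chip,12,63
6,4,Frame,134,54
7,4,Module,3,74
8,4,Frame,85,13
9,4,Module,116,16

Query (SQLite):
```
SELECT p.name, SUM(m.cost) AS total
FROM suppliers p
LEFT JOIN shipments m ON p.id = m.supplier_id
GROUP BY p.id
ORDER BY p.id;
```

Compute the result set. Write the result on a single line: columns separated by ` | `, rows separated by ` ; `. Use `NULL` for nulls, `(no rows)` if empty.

Zane | 17 ; Ivy | 5 ; Chen | 63 ; Zane | 233

LEFT JOIN keeps every suppliers row; unmatched ones get NULL for shipments columns.
Group by suppliers.id and compute SUM(m.cost). SUM over an all-NULL group is NULL.
  1: ids {1, 4} → SUM(m.cost)=17
  2: ids {2} → SUM(m.cost)=5
  3: ids {5} → SUM(m.cost)=63
  4: ids {3, 6, 7, 8, 9} → SUM(m.cost)=233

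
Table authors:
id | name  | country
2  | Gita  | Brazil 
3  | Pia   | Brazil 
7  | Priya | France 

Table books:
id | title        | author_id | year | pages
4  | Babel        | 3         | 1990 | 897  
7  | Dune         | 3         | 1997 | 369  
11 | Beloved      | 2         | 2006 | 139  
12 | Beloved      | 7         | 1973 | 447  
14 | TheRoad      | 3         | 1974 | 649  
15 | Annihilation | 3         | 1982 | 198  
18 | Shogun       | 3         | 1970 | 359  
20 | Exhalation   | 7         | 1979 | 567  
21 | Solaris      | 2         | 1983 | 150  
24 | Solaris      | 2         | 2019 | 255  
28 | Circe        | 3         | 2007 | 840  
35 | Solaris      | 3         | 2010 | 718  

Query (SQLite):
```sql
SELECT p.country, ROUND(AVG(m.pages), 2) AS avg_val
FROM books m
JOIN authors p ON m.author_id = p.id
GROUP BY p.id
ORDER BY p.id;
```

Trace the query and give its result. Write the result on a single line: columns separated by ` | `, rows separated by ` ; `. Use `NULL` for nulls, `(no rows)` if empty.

Brazil | 181.33 ; Brazil | 575.71 ; France | 507

Join each books row to its authors via author_id.
Group joined rows by authors.id; compute ROUND(AVG(m.pages), 2) per group.
  2: ids {11, 21, 24} → ROUND(AVG(m.pages), 2)=181.33
  3: ids {4, 7, 14, 15, 18, 28, 35} → ROUND(AVG(m.pages), 2)=575.71
  7: ids {12, 20} → ROUND(AVG(m.pages), 2)=507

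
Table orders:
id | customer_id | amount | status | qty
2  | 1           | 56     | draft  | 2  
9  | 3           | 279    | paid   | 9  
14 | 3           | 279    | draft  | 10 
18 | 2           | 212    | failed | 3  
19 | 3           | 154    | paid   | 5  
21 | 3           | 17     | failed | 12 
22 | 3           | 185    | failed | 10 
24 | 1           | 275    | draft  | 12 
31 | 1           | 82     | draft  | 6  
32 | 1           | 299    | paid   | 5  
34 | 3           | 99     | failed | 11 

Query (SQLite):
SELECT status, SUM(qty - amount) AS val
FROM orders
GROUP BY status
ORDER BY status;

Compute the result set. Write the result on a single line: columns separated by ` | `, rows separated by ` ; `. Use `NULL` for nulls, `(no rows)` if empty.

draft | -662 ; failed | -477 ; paid | -713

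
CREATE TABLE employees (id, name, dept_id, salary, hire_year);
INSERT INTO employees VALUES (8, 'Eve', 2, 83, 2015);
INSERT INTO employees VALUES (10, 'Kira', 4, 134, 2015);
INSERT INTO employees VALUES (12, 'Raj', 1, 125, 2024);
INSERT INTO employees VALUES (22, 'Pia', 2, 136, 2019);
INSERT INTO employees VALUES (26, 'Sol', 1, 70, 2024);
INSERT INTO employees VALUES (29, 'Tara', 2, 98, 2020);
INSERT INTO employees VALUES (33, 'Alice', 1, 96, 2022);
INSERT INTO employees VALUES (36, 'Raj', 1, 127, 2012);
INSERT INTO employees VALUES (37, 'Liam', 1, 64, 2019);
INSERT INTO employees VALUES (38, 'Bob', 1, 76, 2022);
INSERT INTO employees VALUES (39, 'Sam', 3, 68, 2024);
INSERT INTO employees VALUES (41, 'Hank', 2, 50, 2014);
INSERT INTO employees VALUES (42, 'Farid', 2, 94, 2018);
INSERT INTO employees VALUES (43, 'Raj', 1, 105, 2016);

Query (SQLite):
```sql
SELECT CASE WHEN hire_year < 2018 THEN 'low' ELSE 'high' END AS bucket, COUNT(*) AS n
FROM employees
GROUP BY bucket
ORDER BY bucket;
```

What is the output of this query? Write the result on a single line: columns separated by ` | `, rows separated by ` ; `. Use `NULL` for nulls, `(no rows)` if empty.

high | 9 ; low | 5

Bucket rows by hire_year < 2018 → 'low' else 'high'; count each bucket.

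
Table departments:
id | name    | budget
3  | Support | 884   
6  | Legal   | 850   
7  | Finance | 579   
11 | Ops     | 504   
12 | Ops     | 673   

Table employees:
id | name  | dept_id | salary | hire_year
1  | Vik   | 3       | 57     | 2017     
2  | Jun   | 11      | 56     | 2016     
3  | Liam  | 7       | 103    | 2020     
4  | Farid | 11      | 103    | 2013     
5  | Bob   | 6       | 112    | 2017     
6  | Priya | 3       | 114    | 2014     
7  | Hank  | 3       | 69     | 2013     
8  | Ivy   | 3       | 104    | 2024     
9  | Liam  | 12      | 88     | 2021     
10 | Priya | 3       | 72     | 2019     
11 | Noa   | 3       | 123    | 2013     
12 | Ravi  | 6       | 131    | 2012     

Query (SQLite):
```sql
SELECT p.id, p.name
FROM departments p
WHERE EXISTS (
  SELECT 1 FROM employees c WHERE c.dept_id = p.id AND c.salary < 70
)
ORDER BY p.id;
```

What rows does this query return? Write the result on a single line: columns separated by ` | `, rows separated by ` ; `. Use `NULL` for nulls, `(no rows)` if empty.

3 | Support ; 11 | Ops

For each departments row, check whether any employees with matching dept_id has salary < 70.
Keep rows where that is true.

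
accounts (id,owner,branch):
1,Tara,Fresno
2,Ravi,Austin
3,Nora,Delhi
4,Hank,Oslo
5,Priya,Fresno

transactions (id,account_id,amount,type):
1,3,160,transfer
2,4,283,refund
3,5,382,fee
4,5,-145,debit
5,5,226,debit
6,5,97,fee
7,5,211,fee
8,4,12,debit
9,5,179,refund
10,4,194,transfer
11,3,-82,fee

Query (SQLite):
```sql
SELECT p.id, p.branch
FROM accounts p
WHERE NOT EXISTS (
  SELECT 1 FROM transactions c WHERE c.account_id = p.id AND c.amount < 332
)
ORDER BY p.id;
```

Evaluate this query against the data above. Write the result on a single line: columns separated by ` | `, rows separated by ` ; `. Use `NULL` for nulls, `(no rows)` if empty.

For each accounts row, check whether any transactions with matching account_id has amount < 332.
Keep rows where that is false.

1 | Fresno ; 2 | Austin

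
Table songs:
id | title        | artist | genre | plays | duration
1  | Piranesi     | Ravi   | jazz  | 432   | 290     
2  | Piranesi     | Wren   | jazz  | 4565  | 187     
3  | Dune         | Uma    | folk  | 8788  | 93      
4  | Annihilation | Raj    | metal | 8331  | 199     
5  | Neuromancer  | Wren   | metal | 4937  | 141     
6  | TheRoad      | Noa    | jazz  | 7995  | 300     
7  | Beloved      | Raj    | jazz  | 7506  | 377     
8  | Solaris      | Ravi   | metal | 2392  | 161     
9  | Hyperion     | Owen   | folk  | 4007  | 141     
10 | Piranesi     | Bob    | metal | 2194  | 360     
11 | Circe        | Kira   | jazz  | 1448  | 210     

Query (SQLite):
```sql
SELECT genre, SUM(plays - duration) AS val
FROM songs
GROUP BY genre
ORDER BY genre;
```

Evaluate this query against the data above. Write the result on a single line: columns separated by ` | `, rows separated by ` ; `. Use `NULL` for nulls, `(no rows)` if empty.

folk | 12561 ; jazz | 20582 ; metal | 16993

For each row compute plays - duration.
Group by genre; take SUM of the expression per group.
  folk: ids {3, 9} → SUM(plays - duration)=12561
  jazz: ids {1, 2, 6, 7, 11} → SUM(plays - duration)=20582
  metal: ids {4, 5, 8, 10} → SUM(plays - duration)=16993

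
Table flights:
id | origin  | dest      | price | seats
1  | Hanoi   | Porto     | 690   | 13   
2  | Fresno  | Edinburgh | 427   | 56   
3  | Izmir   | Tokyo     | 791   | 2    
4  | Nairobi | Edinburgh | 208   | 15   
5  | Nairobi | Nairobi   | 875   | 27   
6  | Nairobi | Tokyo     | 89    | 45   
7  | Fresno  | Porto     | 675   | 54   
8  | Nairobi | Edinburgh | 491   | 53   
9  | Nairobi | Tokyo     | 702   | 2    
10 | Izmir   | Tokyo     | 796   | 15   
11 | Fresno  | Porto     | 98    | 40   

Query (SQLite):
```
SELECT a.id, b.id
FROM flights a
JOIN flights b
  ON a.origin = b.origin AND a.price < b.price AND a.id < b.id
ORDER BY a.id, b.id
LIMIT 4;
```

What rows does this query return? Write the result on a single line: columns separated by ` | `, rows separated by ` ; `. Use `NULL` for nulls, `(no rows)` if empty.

2 | 7 ; 3 | 10 ; 4 | 5 ; 4 | 8

Pairs (a,b) with same origin, a.price < b.price, a.id < b.id.
origin groups: Fresno:{2,7,11} Hanoi:{1} Izmir:{3,10} Nairobi:{4,5,6,8,9}
Ordered by (a.id, b.id); first 4.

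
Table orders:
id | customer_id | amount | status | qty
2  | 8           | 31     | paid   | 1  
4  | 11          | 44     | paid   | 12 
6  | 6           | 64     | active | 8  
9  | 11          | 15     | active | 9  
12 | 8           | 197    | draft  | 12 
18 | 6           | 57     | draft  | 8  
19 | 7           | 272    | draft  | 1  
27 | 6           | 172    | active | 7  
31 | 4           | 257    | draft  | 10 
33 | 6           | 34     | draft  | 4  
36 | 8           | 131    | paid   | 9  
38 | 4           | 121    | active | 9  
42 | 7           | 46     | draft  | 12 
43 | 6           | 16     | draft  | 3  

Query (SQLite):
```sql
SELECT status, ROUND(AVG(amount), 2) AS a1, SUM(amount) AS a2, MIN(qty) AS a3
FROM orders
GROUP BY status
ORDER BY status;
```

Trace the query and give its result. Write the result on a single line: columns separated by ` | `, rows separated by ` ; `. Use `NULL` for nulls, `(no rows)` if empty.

Group orders by status.
Per group compute: ROUND(AVG(amount), 2), SUM(amount), MIN(qty).
  active: ids {6, 9, 27, 38} → ROUND(AVG(amount), 2)=93, SUM(amount)=372, MIN(qty)=7
  draft: ids {12, 18, 19, 31, 33, 42, 43} → ROUND(AVG(amount), 2)=125.57, SUM(amount)=879, MIN(qty)=1
  paid: ids {2, 4, 36} → ROUND(AVG(amount), 2)=68.67, SUM(amount)=206, MIN(qty)=1

active | 93 | 372 | 7 ; draft | 125.57 | 879 | 1 ; paid | 68.67 | 206 | 1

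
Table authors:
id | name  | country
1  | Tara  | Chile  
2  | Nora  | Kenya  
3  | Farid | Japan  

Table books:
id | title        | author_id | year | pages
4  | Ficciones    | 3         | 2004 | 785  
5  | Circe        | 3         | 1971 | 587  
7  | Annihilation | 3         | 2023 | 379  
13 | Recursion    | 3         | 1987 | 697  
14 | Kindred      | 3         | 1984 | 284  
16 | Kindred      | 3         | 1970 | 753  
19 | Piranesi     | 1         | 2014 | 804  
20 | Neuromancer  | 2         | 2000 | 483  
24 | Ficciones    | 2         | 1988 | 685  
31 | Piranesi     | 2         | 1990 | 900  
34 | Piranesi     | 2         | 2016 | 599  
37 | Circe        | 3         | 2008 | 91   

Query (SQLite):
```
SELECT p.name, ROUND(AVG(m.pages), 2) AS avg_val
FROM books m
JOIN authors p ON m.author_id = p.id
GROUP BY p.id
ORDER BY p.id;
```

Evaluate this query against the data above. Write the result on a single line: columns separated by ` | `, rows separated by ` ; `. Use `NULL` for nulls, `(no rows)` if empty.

Tara | 804 ; Nora | 666.75 ; Farid | 510.86

Join each books row to its authors via author_id.
Group joined rows by authors.id; compute ROUND(AVG(m.pages), 2) per group.
  1: ids {19} → ROUND(AVG(m.pages), 2)=804
  2: ids {20, 24, 31, 34} → ROUND(AVG(m.pages), 2)=666.75
  3: ids {4, 5, 7, 13, 14, 16, 37} → ROUND(AVG(m.pages), 2)=510.86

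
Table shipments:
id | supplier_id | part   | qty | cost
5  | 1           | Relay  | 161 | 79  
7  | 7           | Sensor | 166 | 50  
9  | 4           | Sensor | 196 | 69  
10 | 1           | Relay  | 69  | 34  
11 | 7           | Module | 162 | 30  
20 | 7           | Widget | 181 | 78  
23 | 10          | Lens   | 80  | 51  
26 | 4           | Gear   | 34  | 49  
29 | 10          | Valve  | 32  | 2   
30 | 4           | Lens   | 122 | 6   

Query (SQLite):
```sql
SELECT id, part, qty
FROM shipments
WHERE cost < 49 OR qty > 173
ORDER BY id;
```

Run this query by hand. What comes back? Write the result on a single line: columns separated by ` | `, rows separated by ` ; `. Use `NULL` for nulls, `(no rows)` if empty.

9 | Sensor | 196 ; 10 | Relay | 69 ; 11 | Module | 162 ; 20 | Widget | 181 ; 29 | Valve | 32 ; 30 | Lens | 122

cost < 49: ids {10, 11, 29, 30}
qty > 173: ids {9, 20}
Combine with OR.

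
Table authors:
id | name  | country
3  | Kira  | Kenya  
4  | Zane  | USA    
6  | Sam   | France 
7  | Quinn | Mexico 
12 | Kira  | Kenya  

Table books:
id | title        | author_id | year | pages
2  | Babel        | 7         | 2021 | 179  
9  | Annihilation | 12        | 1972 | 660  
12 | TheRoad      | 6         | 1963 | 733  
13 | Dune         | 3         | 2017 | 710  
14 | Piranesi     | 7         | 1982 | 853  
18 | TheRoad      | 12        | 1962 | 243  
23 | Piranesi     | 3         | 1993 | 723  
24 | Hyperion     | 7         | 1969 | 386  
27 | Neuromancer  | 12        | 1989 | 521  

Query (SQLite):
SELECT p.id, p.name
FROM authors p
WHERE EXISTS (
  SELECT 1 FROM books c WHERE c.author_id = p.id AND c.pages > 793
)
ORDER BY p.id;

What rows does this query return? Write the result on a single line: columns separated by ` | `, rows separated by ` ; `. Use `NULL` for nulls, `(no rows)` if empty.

For each authors row, check whether any books with matching author_id has pages > 793.
Keep rows where that is true.

7 | Quinn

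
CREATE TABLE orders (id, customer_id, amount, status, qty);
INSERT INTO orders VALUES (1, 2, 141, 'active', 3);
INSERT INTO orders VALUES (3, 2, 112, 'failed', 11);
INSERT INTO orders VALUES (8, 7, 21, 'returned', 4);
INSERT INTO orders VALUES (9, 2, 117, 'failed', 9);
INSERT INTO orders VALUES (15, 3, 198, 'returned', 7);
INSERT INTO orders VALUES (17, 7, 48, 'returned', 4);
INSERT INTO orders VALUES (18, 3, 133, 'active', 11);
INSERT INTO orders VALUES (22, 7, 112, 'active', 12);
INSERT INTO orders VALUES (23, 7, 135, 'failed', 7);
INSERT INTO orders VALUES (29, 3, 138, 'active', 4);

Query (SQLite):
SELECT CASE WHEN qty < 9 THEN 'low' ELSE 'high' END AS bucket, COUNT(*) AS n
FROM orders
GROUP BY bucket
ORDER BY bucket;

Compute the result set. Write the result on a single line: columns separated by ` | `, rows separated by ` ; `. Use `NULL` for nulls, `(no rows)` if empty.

high | 4 ; low | 6

Bucket rows by qty < 9 → 'low' else 'high'; count each bucket.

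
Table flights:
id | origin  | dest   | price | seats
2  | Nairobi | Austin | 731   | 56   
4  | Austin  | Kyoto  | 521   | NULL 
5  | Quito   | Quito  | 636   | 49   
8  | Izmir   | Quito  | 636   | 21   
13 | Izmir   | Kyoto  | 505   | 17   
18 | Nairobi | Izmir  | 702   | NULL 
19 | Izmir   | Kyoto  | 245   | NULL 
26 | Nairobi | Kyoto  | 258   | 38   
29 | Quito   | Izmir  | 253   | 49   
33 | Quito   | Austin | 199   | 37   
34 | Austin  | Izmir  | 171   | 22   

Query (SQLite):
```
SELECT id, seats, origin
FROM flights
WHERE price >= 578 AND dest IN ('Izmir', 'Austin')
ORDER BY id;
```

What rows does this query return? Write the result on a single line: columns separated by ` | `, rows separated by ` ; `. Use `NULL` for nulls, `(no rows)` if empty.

price >= 578: ids {2, 5, 8, 18}
dest IN ('Izmir', 'Austin'): ids {2, 18, 29, 33, 34}
Combine with AND.

2 | 56 | Nairobi ; 18 | NULL | Nairobi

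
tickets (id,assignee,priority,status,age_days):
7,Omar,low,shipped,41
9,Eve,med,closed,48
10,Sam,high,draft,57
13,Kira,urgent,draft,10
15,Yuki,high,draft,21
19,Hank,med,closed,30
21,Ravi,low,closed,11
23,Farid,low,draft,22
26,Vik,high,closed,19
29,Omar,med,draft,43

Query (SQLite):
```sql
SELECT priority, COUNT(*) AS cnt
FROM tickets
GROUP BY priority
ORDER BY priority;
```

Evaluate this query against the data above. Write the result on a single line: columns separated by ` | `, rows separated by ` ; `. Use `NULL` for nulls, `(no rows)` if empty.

Partition tickets by priority; compute COUNT(*) within each group.
  high: ids {10, 15, 26} → COUNT(*)=3
  low: ids {7, 21, 23} → COUNT(*)=3
  med: ids {9, 19, 29} → COUNT(*)=3
  urgent: ids {13} → COUNT(*)=1

high | 3 ; low | 3 ; med | 3 ; urgent | 1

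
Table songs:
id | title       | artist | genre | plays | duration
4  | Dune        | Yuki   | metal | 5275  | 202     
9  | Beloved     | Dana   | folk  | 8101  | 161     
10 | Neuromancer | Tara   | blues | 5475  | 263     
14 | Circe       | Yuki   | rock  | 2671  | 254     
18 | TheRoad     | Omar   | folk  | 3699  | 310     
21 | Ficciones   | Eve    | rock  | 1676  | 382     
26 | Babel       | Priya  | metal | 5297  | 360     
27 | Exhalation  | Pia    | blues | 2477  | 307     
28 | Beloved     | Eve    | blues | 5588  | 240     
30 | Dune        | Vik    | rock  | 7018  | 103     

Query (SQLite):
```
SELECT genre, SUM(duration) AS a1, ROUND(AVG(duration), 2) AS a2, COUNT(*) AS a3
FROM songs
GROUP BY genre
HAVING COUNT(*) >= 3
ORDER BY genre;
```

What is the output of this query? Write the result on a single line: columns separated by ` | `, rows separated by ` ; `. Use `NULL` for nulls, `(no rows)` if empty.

blues | 810 | 270 | 3 ; rock | 739 | 246.33 | 3

Group songs by genre.
Per group compute: SUM(duration), ROUND(AVG(duration), 2), COUNT(*).
HAVING: drop groups with fewer than 3 rows.
  blues: ids {10, 27, 28} → SUM(duration)=810, ROUND(AVG(duration), 2)=270, COUNT(*)=3
  folk: ids {9, 18} → SUM(duration)=471, ROUND(AVG(duration), 2)=235.5, COUNT(*)=2
  metal: ids {4, 26} → SUM(duration)=562, ROUND(AVG(duration), 2)=281, COUNT(*)=2
  rock: ids {14, 21, 30} → SUM(duration)=739, ROUND(AVG(duration), 2)=246.33, COUNT(*)=3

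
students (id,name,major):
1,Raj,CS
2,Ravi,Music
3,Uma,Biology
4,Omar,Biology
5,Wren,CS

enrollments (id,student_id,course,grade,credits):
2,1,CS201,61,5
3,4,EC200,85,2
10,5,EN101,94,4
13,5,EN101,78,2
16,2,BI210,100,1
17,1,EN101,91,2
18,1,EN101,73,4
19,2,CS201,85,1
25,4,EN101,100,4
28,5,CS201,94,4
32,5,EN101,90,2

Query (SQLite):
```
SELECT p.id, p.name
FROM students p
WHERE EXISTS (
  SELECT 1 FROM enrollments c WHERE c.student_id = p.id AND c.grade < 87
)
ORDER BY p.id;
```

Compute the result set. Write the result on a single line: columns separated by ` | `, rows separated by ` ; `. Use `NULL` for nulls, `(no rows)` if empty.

For each students row, check whether any enrollments with matching student_id has grade < 87.
Keep rows where that is true.

1 | Raj ; 2 | Ravi ; 4 | Omar ; 5 | Wren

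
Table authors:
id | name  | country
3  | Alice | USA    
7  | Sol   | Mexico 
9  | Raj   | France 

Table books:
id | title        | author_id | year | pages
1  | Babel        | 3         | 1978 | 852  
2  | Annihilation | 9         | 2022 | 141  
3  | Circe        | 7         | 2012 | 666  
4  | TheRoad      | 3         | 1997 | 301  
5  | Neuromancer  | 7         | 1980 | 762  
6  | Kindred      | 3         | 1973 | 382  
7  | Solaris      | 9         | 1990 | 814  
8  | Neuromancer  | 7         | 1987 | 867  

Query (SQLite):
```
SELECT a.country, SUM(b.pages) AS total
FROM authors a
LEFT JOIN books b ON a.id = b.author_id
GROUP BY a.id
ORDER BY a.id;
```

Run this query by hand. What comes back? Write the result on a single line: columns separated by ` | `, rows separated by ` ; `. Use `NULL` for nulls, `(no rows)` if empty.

LEFT JOIN keeps every authors row; unmatched ones get NULL for books columns.
Group by authors.id and compute SUM(b.pages). SUM over an all-NULL group is NULL.
  3: ids {1, 4, 6} → SUM(b.pages)=1535
  7: ids {3, 5, 8} → SUM(b.pages)=2295
  9: ids {2, 7} → SUM(b.pages)=955

USA | 1535 ; Mexico | 2295 ; France | 955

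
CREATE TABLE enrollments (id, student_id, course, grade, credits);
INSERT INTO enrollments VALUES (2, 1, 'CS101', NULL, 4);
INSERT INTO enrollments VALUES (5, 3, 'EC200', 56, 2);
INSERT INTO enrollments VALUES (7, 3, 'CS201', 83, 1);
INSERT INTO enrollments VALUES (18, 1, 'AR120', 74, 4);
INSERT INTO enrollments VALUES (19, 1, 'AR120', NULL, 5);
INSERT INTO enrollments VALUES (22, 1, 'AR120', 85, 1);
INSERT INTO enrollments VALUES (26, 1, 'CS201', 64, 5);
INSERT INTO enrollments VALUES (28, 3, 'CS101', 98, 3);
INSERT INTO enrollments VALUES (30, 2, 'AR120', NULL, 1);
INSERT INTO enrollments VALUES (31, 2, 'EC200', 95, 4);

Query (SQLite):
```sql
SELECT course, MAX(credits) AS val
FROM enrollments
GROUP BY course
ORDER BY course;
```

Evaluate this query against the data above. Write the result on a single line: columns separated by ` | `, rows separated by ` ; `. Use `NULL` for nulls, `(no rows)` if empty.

AR120 | 5 ; CS101 | 4 ; CS201 | 5 ; EC200 | 4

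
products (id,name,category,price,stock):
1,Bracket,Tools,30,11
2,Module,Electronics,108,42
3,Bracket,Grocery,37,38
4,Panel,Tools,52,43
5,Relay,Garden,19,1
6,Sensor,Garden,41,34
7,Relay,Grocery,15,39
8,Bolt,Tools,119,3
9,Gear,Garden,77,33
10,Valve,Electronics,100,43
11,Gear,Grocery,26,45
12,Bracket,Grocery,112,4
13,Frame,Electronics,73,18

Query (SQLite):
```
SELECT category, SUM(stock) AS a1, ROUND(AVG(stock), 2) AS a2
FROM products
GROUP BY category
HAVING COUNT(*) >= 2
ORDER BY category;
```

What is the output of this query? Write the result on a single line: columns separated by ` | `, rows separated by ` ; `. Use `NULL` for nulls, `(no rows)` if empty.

Electronics | 103 | 34.33 ; Garden | 68 | 22.67 ; Grocery | 126 | 31.5 ; Tools | 57 | 19

Group products by category.
Per group compute: SUM(stock), ROUND(AVG(stock), 2).
HAVING: drop groups with fewer than 2 rows.
  Electronics: ids {2, 10, 13} → SUM(stock)=103, ROUND(AVG(stock), 2)=34.33
  Garden: ids {5, 6, 9} → SUM(stock)=68, ROUND(AVG(stock), 2)=22.67
  Grocery: ids {3, 7, 11, 12} → SUM(stock)=126, ROUND(AVG(stock), 2)=31.5
  Tools: ids {1, 4, 8} → SUM(stock)=57, ROUND(AVG(stock), 2)=19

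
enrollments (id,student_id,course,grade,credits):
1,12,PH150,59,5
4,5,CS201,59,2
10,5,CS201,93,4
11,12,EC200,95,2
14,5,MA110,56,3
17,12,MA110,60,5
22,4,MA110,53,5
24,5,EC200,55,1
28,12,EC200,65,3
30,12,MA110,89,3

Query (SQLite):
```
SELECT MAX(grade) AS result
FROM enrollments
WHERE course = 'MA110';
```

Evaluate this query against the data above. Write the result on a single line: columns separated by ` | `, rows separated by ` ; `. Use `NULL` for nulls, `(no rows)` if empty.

89

Rows where course='MA110' → grade values: [56, 60, 53, 89].
MAX of non-NULL values = 89.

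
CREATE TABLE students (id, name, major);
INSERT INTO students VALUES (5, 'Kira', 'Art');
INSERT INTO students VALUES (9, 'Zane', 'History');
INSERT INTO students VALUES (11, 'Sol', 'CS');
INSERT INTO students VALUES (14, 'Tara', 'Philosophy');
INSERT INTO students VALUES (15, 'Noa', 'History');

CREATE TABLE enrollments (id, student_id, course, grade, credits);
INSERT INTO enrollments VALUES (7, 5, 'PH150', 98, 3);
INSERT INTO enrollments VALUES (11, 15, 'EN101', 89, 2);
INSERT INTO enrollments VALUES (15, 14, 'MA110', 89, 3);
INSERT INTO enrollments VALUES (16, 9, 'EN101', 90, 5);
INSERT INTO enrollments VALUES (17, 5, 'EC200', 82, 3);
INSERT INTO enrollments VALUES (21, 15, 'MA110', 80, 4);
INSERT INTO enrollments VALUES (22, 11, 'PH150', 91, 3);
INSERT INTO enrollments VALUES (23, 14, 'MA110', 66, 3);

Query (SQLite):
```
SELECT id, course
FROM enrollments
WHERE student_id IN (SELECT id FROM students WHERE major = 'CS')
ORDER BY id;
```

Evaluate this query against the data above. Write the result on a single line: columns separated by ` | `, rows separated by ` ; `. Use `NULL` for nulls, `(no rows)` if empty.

Inner query: students.id where major = 'CS'.
Outer: keep enrollments rows whose student_id is in that set.
Inner query → {11}

22 | PH150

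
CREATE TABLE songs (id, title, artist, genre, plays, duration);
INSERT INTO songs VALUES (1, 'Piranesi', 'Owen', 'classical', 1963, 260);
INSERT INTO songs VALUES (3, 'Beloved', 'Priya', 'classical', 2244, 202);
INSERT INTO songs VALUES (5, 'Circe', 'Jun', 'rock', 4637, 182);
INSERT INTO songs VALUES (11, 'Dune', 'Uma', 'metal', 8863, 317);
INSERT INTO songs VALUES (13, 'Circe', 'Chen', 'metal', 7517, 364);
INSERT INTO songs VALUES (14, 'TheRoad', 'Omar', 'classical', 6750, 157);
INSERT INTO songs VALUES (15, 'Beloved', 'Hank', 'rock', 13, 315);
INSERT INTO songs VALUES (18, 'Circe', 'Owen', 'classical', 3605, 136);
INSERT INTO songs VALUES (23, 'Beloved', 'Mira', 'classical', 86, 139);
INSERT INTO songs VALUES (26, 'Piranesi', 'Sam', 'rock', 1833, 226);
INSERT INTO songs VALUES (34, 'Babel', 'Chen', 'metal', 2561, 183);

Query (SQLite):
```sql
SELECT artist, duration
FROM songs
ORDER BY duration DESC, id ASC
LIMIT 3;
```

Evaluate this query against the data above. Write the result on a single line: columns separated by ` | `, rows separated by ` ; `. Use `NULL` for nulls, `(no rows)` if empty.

Chen | 364 ; Uma | 317 ; Hank | 315

Sort by duration desc, tiebreak id asc: (364, id=13), (317, id=11), (315, id=15), (260, id=1), (226, id=26), (202, id=3) …. Take first 3.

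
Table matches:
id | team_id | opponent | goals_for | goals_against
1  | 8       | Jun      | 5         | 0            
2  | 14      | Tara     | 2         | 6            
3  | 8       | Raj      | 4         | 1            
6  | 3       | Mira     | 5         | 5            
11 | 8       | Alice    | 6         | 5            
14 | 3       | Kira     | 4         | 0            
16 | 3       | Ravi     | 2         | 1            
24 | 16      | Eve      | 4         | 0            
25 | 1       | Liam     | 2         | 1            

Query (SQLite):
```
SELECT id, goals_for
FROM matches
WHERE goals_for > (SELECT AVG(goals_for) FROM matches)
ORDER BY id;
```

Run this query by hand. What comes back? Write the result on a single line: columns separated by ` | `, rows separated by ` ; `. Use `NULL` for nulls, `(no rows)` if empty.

1 | 5 ; 3 | 4 ; 6 | 5 ; 11 | 6 ; 14 | 4 ; 24 | 4

Scalar subquery: AVG(goals_for) over all matches rows = 3.777778 (≈; comparison uses full precision).
Keep rows where goals_for > that value.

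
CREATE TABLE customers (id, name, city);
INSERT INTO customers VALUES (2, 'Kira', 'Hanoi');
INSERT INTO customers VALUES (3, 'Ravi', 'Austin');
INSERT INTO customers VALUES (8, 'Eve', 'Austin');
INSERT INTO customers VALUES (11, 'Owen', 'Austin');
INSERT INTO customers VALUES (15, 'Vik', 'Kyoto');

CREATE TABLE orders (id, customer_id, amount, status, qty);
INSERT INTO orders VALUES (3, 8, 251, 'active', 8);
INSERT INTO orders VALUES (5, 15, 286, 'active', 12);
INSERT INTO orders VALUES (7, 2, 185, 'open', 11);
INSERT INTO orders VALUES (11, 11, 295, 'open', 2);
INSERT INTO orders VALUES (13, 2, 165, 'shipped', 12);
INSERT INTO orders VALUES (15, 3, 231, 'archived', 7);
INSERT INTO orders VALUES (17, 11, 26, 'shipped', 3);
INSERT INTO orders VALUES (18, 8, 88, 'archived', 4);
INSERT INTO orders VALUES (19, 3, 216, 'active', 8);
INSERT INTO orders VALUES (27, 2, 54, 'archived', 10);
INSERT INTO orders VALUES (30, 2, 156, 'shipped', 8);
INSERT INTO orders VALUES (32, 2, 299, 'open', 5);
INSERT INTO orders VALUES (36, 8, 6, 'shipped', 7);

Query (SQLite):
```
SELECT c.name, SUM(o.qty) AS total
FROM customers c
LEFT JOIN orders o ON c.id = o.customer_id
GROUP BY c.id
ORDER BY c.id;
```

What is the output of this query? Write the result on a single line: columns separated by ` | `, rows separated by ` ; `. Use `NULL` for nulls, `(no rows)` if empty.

LEFT JOIN keeps every customers row; unmatched ones get NULL for orders columns.
Group by customers.id and compute SUM(o.qty). SUM over an all-NULL group is NULL.
  2: ids {7, 13, 27, 30, 32} → SUM(o.qty)=46
  3: ids {15, 19} → SUM(o.qty)=15
  8: ids {3, 18, 36} → SUM(o.qty)=19
  11: ids {11, 17} → SUM(o.qty)=5
  15: ids {5} → SUM(o.qty)=12

Kira | 46 ; Ravi | 15 ; Eve | 19 ; Owen | 5 ; Vik | 12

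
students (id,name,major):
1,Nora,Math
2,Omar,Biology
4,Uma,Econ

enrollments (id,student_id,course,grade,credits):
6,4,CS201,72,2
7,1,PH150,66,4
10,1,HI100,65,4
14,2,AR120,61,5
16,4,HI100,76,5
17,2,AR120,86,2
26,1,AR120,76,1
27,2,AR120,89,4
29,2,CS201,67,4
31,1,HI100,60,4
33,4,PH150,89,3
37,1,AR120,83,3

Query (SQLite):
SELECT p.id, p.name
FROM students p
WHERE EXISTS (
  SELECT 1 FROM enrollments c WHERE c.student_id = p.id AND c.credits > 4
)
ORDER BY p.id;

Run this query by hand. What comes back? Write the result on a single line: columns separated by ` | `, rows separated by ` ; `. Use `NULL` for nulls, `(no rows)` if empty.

2 | Omar ; 4 | Uma

For each students row, check whether any enrollments with matching student_id has credits > 4.
Keep rows where that is true.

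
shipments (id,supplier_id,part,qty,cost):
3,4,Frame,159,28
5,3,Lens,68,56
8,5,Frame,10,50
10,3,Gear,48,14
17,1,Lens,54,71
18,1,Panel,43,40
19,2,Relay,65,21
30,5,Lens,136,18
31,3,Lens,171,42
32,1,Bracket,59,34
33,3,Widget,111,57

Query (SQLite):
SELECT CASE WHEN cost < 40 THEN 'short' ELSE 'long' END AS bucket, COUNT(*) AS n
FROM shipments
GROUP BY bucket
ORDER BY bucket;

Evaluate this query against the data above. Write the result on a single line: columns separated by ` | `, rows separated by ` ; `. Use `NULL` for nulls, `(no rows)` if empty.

long | 6 ; short | 5

Bucket rows by cost < 40 → 'short' else 'long'; count each bucket.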